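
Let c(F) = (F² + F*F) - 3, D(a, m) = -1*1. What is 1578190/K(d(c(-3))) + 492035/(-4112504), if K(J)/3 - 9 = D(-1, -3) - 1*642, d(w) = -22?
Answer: -3245624269165/3910991304 ≈ -829.87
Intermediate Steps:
D(a, m) = -1
c(F) = -3 + 2*F² (c(F) = (F² + F²) - 3 = 2*F² - 3 = -3 + 2*F²)
K(J) = -1902 (K(J) = 27 + 3*(-1 - 1*642) = 27 + 3*(-1 - 642) = 27 + 3*(-643) = 27 - 1929 = -1902)
1578190/K(d(c(-3))) + 492035/(-4112504) = 1578190/(-1902) + 492035/(-4112504) = 1578190*(-1/1902) + 492035*(-1/4112504) = -789095/951 - 492035/4112504 = -3245624269165/3910991304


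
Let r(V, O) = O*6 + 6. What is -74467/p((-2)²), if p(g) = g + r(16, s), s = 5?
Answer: -74467/40 ≈ -1861.7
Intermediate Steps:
r(V, O) = 6 + 6*O (r(V, O) = 6*O + 6 = 6 + 6*O)
p(g) = 36 + g (p(g) = g + (6 + 6*5) = g + (6 + 30) = g + 36 = 36 + g)
-74467/p((-2)²) = -74467/(36 + (-2)²) = -74467/(36 + 4) = -74467/40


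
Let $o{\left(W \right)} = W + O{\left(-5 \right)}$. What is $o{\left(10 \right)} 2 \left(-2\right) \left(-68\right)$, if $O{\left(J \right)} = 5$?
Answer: $4080$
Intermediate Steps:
$o{\left(W \right)} = 5 + W$ ($o{\left(W \right)} = W + 5 = 5 + W$)
$o{\left(10 \right)} 2 \left(-2\right) \left(-68\right) = \left(5 + 10\right) 2 \left(-2\right) \left(-68\right) = 15 \left(-4\right) \left(-68\right) = \left(-60\right) \left(-68\right) = 4080$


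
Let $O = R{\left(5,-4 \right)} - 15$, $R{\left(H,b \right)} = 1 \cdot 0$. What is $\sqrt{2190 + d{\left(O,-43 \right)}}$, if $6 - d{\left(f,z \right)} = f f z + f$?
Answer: $\sqrt{11886} \approx 109.02$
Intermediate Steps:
$R{\left(H,b \right)} = 0$
$O = -15$ ($O = 0 - 15 = -15$)
$d{\left(f,z \right)} = 6 - f - z f^{2}$ ($d{\left(f,z \right)} = 6 - \left(f f z + f\right) = 6 - \left(f^{2} z + f\right) = 6 - \left(z f^{2} + f\right) = 6 - \left(f + z f^{2}\right) = 6 - f - z f^{2}$)
$\sqrt{2190 + d{\left(O,-43 \right)}} = \sqrt{2190 - \left(-21 - 9675\right)} = \sqrt{2190 + \left(6 + 15 - \left(-43\right) 225\right)} = \sqrt{2190 + \left(6 + 15 + 9675\right)} = \sqrt{2190 + 9696} = \sqrt{11886}$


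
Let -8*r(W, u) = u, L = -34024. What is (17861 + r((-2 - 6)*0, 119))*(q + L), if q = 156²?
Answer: -172893259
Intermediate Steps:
r(W, u) = -u/8
q = 24336
(17861 + r((-2 - 6)*0, 119))*(q + L) = (17861 - ⅛*119)*(24336 - 34024) = (17861 - 119/8)*(-9688) = (142769/8)*(-9688) = -172893259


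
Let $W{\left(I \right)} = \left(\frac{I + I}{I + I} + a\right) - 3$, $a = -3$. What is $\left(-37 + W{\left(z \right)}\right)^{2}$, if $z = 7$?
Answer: $1764$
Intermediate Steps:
$W{\left(I \right)} = -5$ ($W{\left(I \right)} = \left(\frac{I + I}{I + I} - 3\right) - 3 = \left(\frac{2 I}{2 I} - 3\right) - 3 = \left(2 I \frac{1}{2 I} - 3\right) - 3 = \left(1 - 3\right) - 3 = -2 - 3 = -5$)
$\left(-37 + W{\left(z \right)}\right)^{2} = \left(-37 - 5\right)^{2} = \left(-42\right)^{2} = 1764$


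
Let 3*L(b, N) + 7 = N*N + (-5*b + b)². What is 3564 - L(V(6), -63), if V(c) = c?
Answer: 6154/3 ≈ 2051.3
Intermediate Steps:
L(b, N) = -7/3 + N²/3 + 16*b²/3 (L(b, N) = -7/3 + (N*N + (-5*b + b)²)/3 = -7/3 + (N² + (-4*b)²)/3 = -7/3 + (N² + 16*b²)/3 = -7/3 + (N²/3 + 16*b²/3) = -7/3 + N²/3 + 16*b²/3)
3564 - L(V(6), -63) = 3564 - (-7/3 + (⅓)*(-63)² + (16/3)*6²) = 3564 - (-7/3 + (⅓)*3969 + (16/3)*36) = 3564 - (-7/3 + 1323 + 192) = 3564 - 1*4538/3 = 3564 - 4538/3 = 6154/3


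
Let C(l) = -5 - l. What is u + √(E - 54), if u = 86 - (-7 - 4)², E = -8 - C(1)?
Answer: -35 + 2*I*√14 ≈ -35.0 + 7.4833*I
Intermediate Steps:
E = -2 (E = -8 - (-5 - 1*1) = -8 - (-5 - 1) = -8 - 1*(-6) = -8 + 6 = -2)
u = -35 (u = 86 - 1*(-11)² = 86 - 1*121 = 86 - 121 = -35)
u + √(E - 54) = -35 + √(-2 - 54) = -35 + √(-56) = -35 + 2*I*√14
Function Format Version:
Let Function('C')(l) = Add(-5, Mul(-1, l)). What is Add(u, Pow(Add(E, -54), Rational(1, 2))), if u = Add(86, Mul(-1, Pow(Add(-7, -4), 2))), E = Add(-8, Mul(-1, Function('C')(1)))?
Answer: Add(-35, Mul(2, I, Pow(14, Rational(1, 2)))) ≈ Add(-35.000, Mul(7.4833, I))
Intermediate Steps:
E = -2 (E = Add(-8, Mul(-1, Add(-5, Mul(-1, 1)))) = Add(-8, Mul(-1, Add(-5, -1))) = Add(-8, Mul(-1, -6)) = Add(-8, 6) = -2)
u = -35 (u = Add(86, Mul(-1, Pow(-11, 2))) = Add(86, Mul(-1, 121)) = Add(86, -121) = -35)
Add(u, Pow(Add(E, -54), Rational(1, 2))) = Add(-35, Pow(Add(-2, -54), Rational(1, 2))) = Add(-35, Pow(-56, Rational(1, 2))) = Add(-35, Mul(2, I, Pow(14, Rational(1, 2))))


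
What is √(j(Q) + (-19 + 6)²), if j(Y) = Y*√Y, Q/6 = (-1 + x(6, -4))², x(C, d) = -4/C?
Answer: √(1521 + 250*√6)/3 ≈ 15.396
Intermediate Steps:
Q = 50/3 (Q = 6*(-1 - 4/6)² = 6*(-1 - 4*⅙)² = 6*(-1 - ⅔)² = 6*(-5/3)² = 6*(25/9) = 50/3 ≈ 16.667)
j(Y) = Y^(3/2)
√(j(Q) + (-19 + 6)²) = √((50/3)^(3/2) + (-19 + 6)²) = √(250*√6/9 + (-13)²) = √(250*√6/9 + 169) = √(169 + 250*√6/9)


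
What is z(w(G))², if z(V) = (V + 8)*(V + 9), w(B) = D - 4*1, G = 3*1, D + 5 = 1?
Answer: 0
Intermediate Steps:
D = -4 (D = -5 + 1 = -4)
G = 3
w(B) = -8 (w(B) = -4 - 4*1 = -4 - 4 = -8)
z(V) = (8 + V)*(9 + V)
z(w(G))² = (72 + (-8)² + 17*(-8))² = (72 + 64 - 136)² = 0² = 0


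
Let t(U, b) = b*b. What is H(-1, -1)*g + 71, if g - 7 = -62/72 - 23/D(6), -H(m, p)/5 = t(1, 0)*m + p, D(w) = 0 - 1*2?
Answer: 5731/36 ≈ 159.19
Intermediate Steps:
D(w) = -2 (D(w) = 0 - 2 = -2)
t(U, b) = b²
H(m, p) = -5*p (H(m, p) = -5*(0²*m + p) = -5*(0*m + p) = -5*(0 + p) = -5*p)
g = 635/36 (g = 7 + (-62/72 - 23/(-2)) = 7 + (-62*1/72 - 23*(-½)) = 7 + (-31/36 + 23/2) = 7 + 383/36 = 635/36 ≈ 17.639)
H(-1, -1)*g + 71 = -5*(-1)*(635/36) + 71 = 5*(635/36) + 71 = 3175/36 + 71 = 5731/36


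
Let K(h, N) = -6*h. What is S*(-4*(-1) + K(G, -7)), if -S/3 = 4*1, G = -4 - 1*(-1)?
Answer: -264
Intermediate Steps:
G = -3 (G = -4 + 1 = -3)
S = -12 ≈ -12.000
S*(-4*(-1) + K(G, -7)) = -12*(-4*(-1) - 6*(-3)) = -12*(4 + 18) = -12*22 = -264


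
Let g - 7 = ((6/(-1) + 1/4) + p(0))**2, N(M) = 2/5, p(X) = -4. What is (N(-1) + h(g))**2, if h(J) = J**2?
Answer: 177794409277849/1638400 ≈ 1.0852e+8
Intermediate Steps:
N(M) = 2/5 (N(M) = 2*(1/5) = 2/5)
g = 1633/16 (g = 7 + ((6/(-1) + 1/4) - 4)**2 = 7 + ((6*(-1) + 1*(1/4)) - 4)**2 = 7 + ((-6 + 1/4) - 4)**2 = 7 + (-23/4 - 4)**2 = 7 + (-39/4)**2 = 7 + 1521/16 = 1633/16 ≈ 102.06)
(N(-1) + h(g))**2 = (2/5 + (1633/16)**2)**2 = (2/5 + 2666689/256)**2 = (13333957/1280)**2 = 177794409277849/1638400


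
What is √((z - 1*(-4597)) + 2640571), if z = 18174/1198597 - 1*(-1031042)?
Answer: 2*√1320342780939037942/1198597 ≈ 1917.3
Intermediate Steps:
z = 1235803866248/1198597 (z = 18174*(1/1198597) + 1031042 = 18174/1198597 + 1031042 = 1235803866248/1198597 ≈ 1.0310e+6)
√((z - 1*(-4597)) + 2640571) = √((1235803866248/1198597 - 1*(-4597)) + 2640571) = √((1235803866248/1198597 + 4597) + 2640571) = √(1241313816657/1198597 + 2640571) = √(4406294295544/1198597) = 2*√1320342780939037942/1198597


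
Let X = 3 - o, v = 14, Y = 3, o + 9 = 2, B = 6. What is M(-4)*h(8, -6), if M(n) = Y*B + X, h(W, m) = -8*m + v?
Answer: 1736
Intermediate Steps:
o = -7 (o = -9 + 2 = -7)
X = 10 (X = 3 - 1*(-7) = 3 + 7 = 10)
h(W, m) = 14 - 8*m (h(W, m) = -8*m + 14 = 14 - 8*m)
M(n) = 28 (M(n) = 3*6 + 10 = 18 + 10 = 28)
M(-4)*h(8, -6) = 28*(14 - 8*(-6)) = 28*(14 + 48) = 28*62 = 1736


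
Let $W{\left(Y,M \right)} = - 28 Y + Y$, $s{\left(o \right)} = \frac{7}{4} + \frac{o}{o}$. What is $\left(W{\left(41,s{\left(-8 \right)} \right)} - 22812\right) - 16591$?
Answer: $-40510$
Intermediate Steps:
$s{\left(o \right)} = \frac{11}{4}$ ($s{\left(o \right)} = 7 \cdot \frac{1}{4} + 1 = \frac{7}{4} + 1 = \frac{11}{4}$)
$W{\left(Y,M \right)} = - 27 Y$
$\left(W{\left(41,s{\left(-8 \right)} \right)} - 22812\right) - 16591 = \left(\left(-27\right) 41 - 22812\right) - 16591 = \left(-1107 - 22812\right) - 16591 = -23919 - 16591 = -40510$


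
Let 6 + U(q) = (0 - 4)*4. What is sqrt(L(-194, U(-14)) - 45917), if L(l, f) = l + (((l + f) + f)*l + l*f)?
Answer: 3*sqrt(481) ≈ 65.795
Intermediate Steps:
U(q) = -22 (U(q) = -6 + (0 - 4)*4 = -6 - 4*4 = -6 - 16 = -22)
L(l, f) = l + f*l + l*(l + 2*f) (L(l, f) = l + (((f + l) + f)*l + f*l) = l + ((l + 2*f)*l + f*l) = l + (l*(l + 2*f) + f*l) = l + (f*l + l*(l + 2*f)) = l + f*l + l*(l + 2*f))
sqrt(L(-194, U(-14)) - 45917) = sqrt(-194*(1 - 194 + 3*(-22)) - 45917) = sqrt(-194*(1 - 194 - 66) - 45917) = sqrt(-194*(-259) - 45917) = sqrt(50246 - 45917) = sqrt(4329) = 3*sqrt(481)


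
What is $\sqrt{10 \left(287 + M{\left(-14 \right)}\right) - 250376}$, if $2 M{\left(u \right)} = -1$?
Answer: $i \sqrt{247511} \approx 497.5 i$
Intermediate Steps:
$M{\left(u \right)} = - \frac{1}{2}$ ($M{\left(u \right)} = \frac{1}{2} \left(-1\right) = - \frac{1}{2}$)
$\sqrt{10 \left(287 + M{\left(-14 \right)}\right) - 250376} = \sqrt{10 \left(287 - \frac{1}{2}\right) - 250376} = \sqrt{10 \cdot \frac{573}{2} - 250376} = \sqrt{2865 - 250376} = \sqrt{-247511} = i \sqrt{247511}$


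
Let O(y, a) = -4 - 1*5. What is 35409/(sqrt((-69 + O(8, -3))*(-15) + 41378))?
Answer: 3219*sqrt(10637)/1934 ≈ 171.66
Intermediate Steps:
O(y, a) = -9 (O(y, a) = -4 - 5 = -9)
35409/(sqrt((-69 + O(8, -3))*(-15) + 41378)) = 35409/(sqrt((-69 - 9)*(-15) + 41378)) = 35409/(sqrt(-78*(-15) + 41378)) = 35409/(sqrt(1170 + 41378)) = 35409/(sqrt(42548)) = 35409/((2*sqrt(10637))) = 35409*(sqrt(10637)/21274) = 3219*sqrt(10637)/1934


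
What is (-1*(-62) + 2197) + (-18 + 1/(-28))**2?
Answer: 2026081/784 ≈ 2584.3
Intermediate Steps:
(-1*(-62) + 2197) + (-18 + 1/(-28))**2 = (62 + 2197) + (-18 - 1/28)**2 = 2259 + (-505/28)**2 = 2259 + 255025/784 = 2026081/784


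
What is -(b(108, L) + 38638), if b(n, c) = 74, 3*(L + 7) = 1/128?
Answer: -38712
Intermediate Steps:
L = -2687/384 (L = -7 + (⅓)/128 = -7 + (⅓)*(1/128) = -7 + 1/384 = -2687/384 ≈ -6.9974)
-(b(108, L) + 38638) = -(74 + 38638) = -1*38712 = -38712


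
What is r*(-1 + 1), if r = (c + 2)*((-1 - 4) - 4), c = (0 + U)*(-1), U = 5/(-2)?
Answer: 0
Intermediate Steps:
U = -5/2 (U = 5*(-½) = -5/2 ≈ -2.5000)
c = 5/2 (c = (0 - 5/2)*(-1) = -5/2*(-1) = 5/2 ≈ 2.5000)
r = -81/2 (r = (5/2 + 2)*((-1 - 4) - 4) = 9*(-5 - 4)/2 = (9/2)*(-9) = -81/2 ≈ -40.500)
r*(-1 + 1) = -81*(-1 + 1)/2 = -81/2*0 = 0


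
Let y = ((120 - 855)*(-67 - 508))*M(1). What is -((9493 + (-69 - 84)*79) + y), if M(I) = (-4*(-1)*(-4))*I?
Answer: 6764594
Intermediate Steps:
M(I) = -16*I (M(I) = (4*(-4))*I = -16*I)
y = -6762000 (y = ((120 - 855)*(-67 - 508))*(-16*1) = -735*(-575)*(-16) = 422625*(-16) = -6762000)
-((9493 + (-69 - 84)*79) + y) = -((9493 + (-69 - 84)*79) - 6762000) = -((9493 - 153*79) - 6762000) = -((9493 - 12087) - 6762000) = -(-2594 - 6762000) = -1*(-6764594) = 6764594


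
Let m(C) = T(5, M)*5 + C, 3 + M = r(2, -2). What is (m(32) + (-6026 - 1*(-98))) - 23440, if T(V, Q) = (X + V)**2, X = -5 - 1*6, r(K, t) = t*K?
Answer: -29156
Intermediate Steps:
r(K, t) = K*t
X = -11 (X = -5 - 6 = -11)
M = -7 (M = -3 + 2*(-2) = -3 - 4 = -7)
T(V, Q) = (-11 + V)**2
m(C) = 180 + C (m(C) = (-11 + 5)**2*5 + C = (-6)**2*5 + C = 36*5 + C = 180 + C)
(m(32) + (-6026 - 1*(-98))) - 23440 = ((180 + 32) + (-6026 - 1*(-98))) - 23440 = (212 + (-6026 + 98)) - 23440 = (212 - 5928) - 23440 = -5716 - 23440 = -29156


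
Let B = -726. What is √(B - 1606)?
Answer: 2*I*√583 ≈ 48.291*I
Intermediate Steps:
√(B - 1606) = √(-726 - 1606) = √(-2332) = 2*I*√583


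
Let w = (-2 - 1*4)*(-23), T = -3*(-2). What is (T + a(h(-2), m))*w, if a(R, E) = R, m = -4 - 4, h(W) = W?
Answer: 552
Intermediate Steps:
m = -8
T = 6
w = 138 (w = (-2 - 4)*(-23) = -6*(-23) = 138)
(T + a(h(-2), m))*w = (6 - 2)*138 = 4*138 = 552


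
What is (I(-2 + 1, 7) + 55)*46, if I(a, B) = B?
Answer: 2852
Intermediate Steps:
(I(-2 + 1, 7) + 55)*46 = (7 + 55)*46 = 62*46 = 2852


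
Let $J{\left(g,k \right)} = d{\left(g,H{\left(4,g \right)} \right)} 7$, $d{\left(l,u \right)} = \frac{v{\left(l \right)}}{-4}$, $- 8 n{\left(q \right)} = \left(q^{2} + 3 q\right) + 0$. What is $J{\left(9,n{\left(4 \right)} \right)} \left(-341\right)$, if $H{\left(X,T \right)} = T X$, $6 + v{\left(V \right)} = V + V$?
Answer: $7161$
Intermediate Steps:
$v{\left(V \right)} = -6 + 2 V$ ($v{\left(V \right)} = -6 + \left(V + V\right) = -6 + 2 V$)
$n{\left(q \right)} = - \frac{3 q}{8} - \frac{q^{2}}{8}$ ($n{\left(q \right)} = - \frac{\left(q^{2} + 3 q\right) + 0}{8} = - \frac{q^{2} + 3 q}{8} = - \frac{3 q}{8} - \frac{q^{2}}{8}$)
$d{\left(l,u \right)} = \frac{3}{2} - \frac{l}{2}$ ($d{\left(l,u \right)} = \frac{-6 + 2 l}{-4} = \left(-6 + 2 l\right) \left(- \frac{1}{4}\right) = \frac{3}{2} - \frac{l}{2}$)
$J{\left(g,k \right)} = \frac{21}{2} - \frac{7 g}{2}$ ($J{\left(g,k \right)} = \left(\frac{3}{2} - \frac{g}{2}\right) 7 = \frac{21}{2} - \frac{7 g}{2}$)
$J{\left(9,n{\left(4 \right)} \right)} \left(-341\right) = \left(\frac{21}{2} - \frac{63}{2}\right) \left(-341\right) = \left(-21\right) \left(-341\right) = 7161$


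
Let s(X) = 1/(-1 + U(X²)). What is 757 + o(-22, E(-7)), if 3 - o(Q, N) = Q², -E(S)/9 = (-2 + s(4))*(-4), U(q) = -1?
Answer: 276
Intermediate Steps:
s(X) = -½ (s(X) = 1/(-1 - 1) = 1/(-2) = -½)
E(S) = -90 (E(S) = -9*(-2 - ½)*(-4) = -(-45)*(-4)/2 = -9*10 = -90)
o(Q, N) = 3 - Q²
757 + o(-22, E(-7)) = 757 + (3 - 1*(-22)²) = 757 + (3 - 1*484) = 757 + (3 - 484) = 757 - 481 = 276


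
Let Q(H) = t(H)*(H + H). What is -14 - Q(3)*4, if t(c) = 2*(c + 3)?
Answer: -302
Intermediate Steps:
t(c) = 6 + 2*c (t(c) = 2*(3 + c) = 6 + 2*c)
Q(H) = 2*H*(6 + 2*H) (Q(H) = (6 + 2*H)*(H + H) = (6 + 2*H)*(2*H) = 2*H*(6 + 2*H))
-14 - Q(3)*4 = -14 - 4*3*(3 + 3)*4 = -14 - 4*3*6*4 = -14 - 1*72*4 = -14 - 72*4 = -14 - 288 = -302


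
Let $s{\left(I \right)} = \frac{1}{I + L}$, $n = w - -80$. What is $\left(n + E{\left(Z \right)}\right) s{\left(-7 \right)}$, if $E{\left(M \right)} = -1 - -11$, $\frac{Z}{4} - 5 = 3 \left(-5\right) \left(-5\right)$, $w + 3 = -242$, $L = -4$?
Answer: $\frac{155}{11} \approx 14.091$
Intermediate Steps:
$w = -245$ ($w = -3 - 242 = -245$)
$n = -165$ ($n = -245 - -80 = -245 + 80 = -165$)
$Z = 320$ ($Z = 20 + 4 \cdot 3 \left(-5\right) \left(-5\right) = 20 + 4 \left(\left(-15\right) \left(-5\right)\right) = 20 + 4 \cdot 75 = 20 + 300 = 320$)
$E{\left(M \right)} = 10$ ($E{\left(M \right)} = -1 + 11 = 10$)
$s{\left(I \right)} = \frac{1}{-4 + I}$ ($s{\left(I \right)} = \frac{1}{I - 4} = \frac{1}{-4 + I}$)
$\left(n + E{\left(Z \right)}\right) s{\left(-7 \right)} = \frac{-165 + 10}{-4 - 7} = - \frac{155}{-11} = \left(-155\right) \left(- \frac{1}{11}\right) = \frac{155}{11}$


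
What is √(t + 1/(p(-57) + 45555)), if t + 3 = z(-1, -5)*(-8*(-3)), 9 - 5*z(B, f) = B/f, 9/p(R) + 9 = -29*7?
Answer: √91498139789433081/48288255 ≈ 6.2642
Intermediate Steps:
p(R) = -9/212 (p(R) = 9/(-9 - 29*7) = 9/(-9 - 203) = 9/(-212) = 9*(-1/212) = -9/212)
z(B, f) = 9/5 - B/(5*f)
t = 981/25 (t = -3 + ((⅕)*(-1*(-1) + 9*(-5))/(-5))*(-8*(-3)) = -3 + ((⅕)*(-⅕)*(1 - 45))*24 = -3 + ((⅕)*(-⅕)*(-44))*24 = -3 + (44/25)*24 = -3 + 1056/25 = 981/25 ≈ 39.240)
√(t + 1/(p(-57) + 45555)) = √(981/25 + 1/(-9/212 + 45555)) = √(981/25 + 1/(9657651/212)) = √(981/25 + 212/9657651) = √(9474160931/241441275) = √91498139789433081/48288255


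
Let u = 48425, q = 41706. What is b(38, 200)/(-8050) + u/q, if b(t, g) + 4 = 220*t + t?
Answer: 2838649/23980950 ≈ 0.11837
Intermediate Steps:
b(t, g) = -4 + 221*t (b(t, g) = -4 + (220*t + t) = -4 + 221*t)
b(38, 200)/(-8050) + u/q = (-4 + 221*38)/(-8050) + 48425/41706 = (-4 + 8398)*(-1/8050) + 48425*(1/41706) = 8394*(-1/8050) + 48425/41706 = -4197/4025 + 48425/41706 = 2838649/23980950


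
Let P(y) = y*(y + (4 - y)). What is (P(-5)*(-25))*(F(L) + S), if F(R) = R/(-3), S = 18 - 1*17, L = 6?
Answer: -500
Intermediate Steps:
S = 1 (S = 18 - 17 = 1)
P(y) = 4*y (P(y) = y*4 = 4*y)
F(R) = -R/3 (F(R) = R*(-⅓) = -R/3)
(P(-5)*(-25))*(F(L) + S) = ((4*(-5))*(-25))*(-⅓*6 + 1) = (-20*(-25))*(-2 + 1) = 500*(-1) = -500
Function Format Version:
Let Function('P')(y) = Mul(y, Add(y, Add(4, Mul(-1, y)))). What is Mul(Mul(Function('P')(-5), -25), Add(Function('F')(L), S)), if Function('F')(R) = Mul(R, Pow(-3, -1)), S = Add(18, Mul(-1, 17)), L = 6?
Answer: -500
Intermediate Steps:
S = 1 (S = Add(18, -17) = 1)
Function('P')(y) = Mul(4, y) (Function('P')(y) = Mul(y, 4) = Mul(4, y))
Function('F')(R) = Mul(Rational(-1, 3), R) (Function('F')(R) = Mul(R, Rational(-1, 3)) = Mul(Rational(-1, 3), R))
Mul(Mul(Function('P')(-5), -25), Add(Function('F')(L), S)) = Mul(Mul(Mul(4, -5), -25), Add(Mul(Rational(-1, 3), 6), 1)) = Mul(Mul(-20, -25), Add(-2, 1)) = Mul(500, -1) = -500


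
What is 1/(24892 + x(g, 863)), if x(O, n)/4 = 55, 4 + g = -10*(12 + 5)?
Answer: 1/25112 ≈ 3.9822e-5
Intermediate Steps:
g = -174 (g = -4 - 10*(12 + 5) = -4 - 10*17 = -4 - 170 = -174)
x(O, n) = 220 (x(O, n) = 4*55 = 220)
1/(24892 + x(g, 863)) = 1/(24892 + 220) = 1/25112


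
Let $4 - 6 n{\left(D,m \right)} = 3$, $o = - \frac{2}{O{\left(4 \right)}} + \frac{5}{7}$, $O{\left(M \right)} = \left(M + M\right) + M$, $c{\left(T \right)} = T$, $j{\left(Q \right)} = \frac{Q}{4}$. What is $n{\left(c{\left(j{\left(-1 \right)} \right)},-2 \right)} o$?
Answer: $\frac{23}{252} \approx 0.09127$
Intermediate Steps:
$j{\left(Q \right)} = \frac{Q}{4}$ ($j{\left(Q \right)} = Q \frac{1}{4} = \frac{Q}{4}$)
$O{\left(M \right)} = 3 M$ ($O{\left(M \right)} = 2 M + M = 3 M$)
$o = \frac{23}{42}$ ($o = - \frac{2}{3 \cdot 4} + \frac{5}{7} = - \frac{2}{12} + 5 \cdot \frac{1}{7} = \left(-2\right) \frac{1}{12} + \frac{5}{7} = - \frac{1}{6} + \frac{5}{7} = \frac{23}{42} \approx 0.54762$)
$n{\left(D,m \right)} = \frac{1}{6}$ ($n{\left(D,m \right)} = \frac{2}{3} - \frac{1}{2} = \frac{1}{6}$)
$n{\left(c{\left(j{\left(-1 \right)} \right)},-2 \right)} o = \frac{1}{6} \cdot \frac{23}{42} = \frac{23}{252}$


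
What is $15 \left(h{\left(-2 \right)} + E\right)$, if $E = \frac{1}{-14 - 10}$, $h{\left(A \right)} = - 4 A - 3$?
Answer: $\frac{595}{8} \approx 74.375$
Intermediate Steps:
$h{\left(A \right)} = -3 - 4 A$
$E = - \frac{1}{24}$ ($E = \frac{1}{-24} = - \frac{1}{24} \approx -0.041667$)
$15 \left(h{\left(-2 \right)} + E\right) = 15 \left(\left(-3 - -8\right) - \frac{1}{24}\right) = 15 \left(\left(-3 + 8\right) - \frac{1}{24}\right) = 15 \left(5 - \frac{1}{24}\right) = 15 \cdot \frac{119}{24} = \frac{595}{8}$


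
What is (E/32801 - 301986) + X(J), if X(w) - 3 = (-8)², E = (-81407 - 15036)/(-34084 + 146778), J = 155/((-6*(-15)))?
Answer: -1116036305537029/3696475894 ≈ -3.0192e+5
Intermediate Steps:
J = 31/18 (J = 155/90 = 155*(1/90) = 31/18 ≈ 1.7222)
E = -96443/112694 ≈ -0.85579
X(w) = 67 (X(w) = 3 + (-8)² = 3 + 64 = 67)
(E/32801 - 301986) + X(J) = (-96443/112694/32801 - 301986) + 67 = (-96443/112694*1/32801 - 301986) + 67 = (-96443/3696475894 - 301986) + 67 = -1116283969421927/3696475894 + 67 = -1116036305537029/3696475894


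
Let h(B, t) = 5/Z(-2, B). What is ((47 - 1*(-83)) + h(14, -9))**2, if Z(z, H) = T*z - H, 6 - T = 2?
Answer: 8151025/484 ≈ 16841.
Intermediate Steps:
T = 4 (T = 6 - 1*2 = 6 - 2 = 4)
Z(z, H) = -H + 4*z (Z(z, H) = 4*z - H = -H + 4*z)
h(B, t) = 5/(-8 - B) (h(B, t) = 5/(-B + 4*(-2)) = 5/(-B - 8) = 5/(-8 - B))
((47 - 1*(-83)) + h(14, -9))**2 = ((47 - 1*(-83)) - 5/(8 + 14))**2 = ((47 + 83) - 5/22)**2 = (130 - 5*1/22)**2 = (130 - 5/22)**2 = (2855/22)**2 = 8151025/484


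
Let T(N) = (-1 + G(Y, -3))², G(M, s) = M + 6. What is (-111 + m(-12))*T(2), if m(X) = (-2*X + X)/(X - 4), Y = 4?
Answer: -36207/4 ≈ -9051.8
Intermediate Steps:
m(X) = -X/(-4 + X) (m(X) = (-X)/(-4 + X) = -X/(-4 + X))
G(M, s) = 6 + M
T(N) = 81 (T(N) = (-1 + (6 + 4))² = (-1 + 10)² = 9² = 81)
(-111 + m(-12))*T(2) = (-111 - 1*(-12)/(-4 - 12))*81 = (-111 - 1*(-12)/(-16))*81 = (-111 - 1*(-12)*(-1/16))*81 = (-111 - ¾)*81 = -447/4*81 = -36207/4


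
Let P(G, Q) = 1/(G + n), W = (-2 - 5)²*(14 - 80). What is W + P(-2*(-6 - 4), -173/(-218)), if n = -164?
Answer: -465697/144 ≈ -3234.0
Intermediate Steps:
W = -3234 (W = (-7)²*(-66) = 49*(-66) = -3234)
P(G, Q) = 1/(-164 + G) (P(G, Q) = 1/(G - 164) = 1/(-164 + G))
W + P(-2*(-6 - 4), -173/(-218)) = -3234 + 1/(-164 - 2*(-6 - 4)) = -3234 + 1/(-164 - 2*(-10)) = -3234 + 1/(-164 + 20) = -3234 + 1/(-144) = -3234 - 1/144 = -465697/144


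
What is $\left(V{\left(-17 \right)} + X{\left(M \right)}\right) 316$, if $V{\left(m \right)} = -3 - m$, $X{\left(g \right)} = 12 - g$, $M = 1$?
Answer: $7900$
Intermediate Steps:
$\left(V{\left(-17 \right)} + X{\left(M \right)}\right) 316 = \left(\left(-3 - -17\right) + \left(12 - 1\right)\right) 316 = \left(\left(-3 + 17\right) + \left(12 - 1\right)\right) 316 = \left(14 + 11\right) 316 = 25 \cdot 316 = 7900$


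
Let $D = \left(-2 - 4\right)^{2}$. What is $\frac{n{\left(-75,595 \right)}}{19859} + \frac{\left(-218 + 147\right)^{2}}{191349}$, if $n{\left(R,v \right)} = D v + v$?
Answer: $\frac{616093922}{542857113} \approx 1.1349$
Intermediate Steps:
$D = 36$ ($D = \left(-6\right)^{2} = 36$)
$n{\left(R,v \right)} = 37 v$ ($n{\left(R,v \right)} = 36 v + v = 37 v$)
$\frac{n{\left(-75,595 \right)}}{19859} + \frac{\left(-218 + 147\right)^{2}}{191349} = \frac{37 \cdot 595}{19859} + \frac{\left(-218 + 147\right)^{2}}{191349} = 22015 \cdot \frac{1}{19859} + \left(-71\right)^{2} \cdot \frac{1}{191349} = \frac{3145}{2837} + 5041 \cdot \frac{1}{191349} = \frac{3145}{2837} + \frac{5041}{191349} = \frac{616093922}{542857113}$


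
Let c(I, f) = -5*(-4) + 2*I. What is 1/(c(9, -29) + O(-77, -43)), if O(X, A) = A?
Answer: -1/5 ≈ -0.20000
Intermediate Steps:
c(I, f) = 20 + 2*I
1/(c(9, -29) + O(-77, -43)) = 1/((20 + 2*9) - 43) = 1/((20 + 18) - 43) = 1/(38 - 43) = 1/(-5) = -1/5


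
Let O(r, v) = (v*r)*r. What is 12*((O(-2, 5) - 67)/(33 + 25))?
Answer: -282/29 ≈ -9.7241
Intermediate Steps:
O(r, v) = v*r² (O(r, v) = (r*v)*r = v*r²)
12*((O(-2, 5) - 67)/(33 + 25)) = 12*((5*(-2)² - 67)/(33 + 25)) = 12*((5*4 - 67)/58) = 12*((20 - 67)*(1/58)) = 12*(-47*1/58) = 12*(-47/58) = -282/29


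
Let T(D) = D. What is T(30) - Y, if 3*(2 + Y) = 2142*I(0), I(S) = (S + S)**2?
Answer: 32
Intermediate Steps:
I(S) = 4*S**2 (I(S) = (2*S)**2 = 4*S**2)
Y = -2 (Y = -2 + (2142*(4*0**2))/3 = -2 + (2142*(4*0))/3 = -2 + (2142*0)/3 = -2 + (1/3)*0 = -2 + 0 = -2)
T(30) - Y = 30 - 1*(-2) = 30 + 2 = 32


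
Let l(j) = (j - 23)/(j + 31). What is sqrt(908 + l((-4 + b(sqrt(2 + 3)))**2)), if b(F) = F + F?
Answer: 3*sqrt(6761 - 1616*sqrt(5))/sqrt(67 - 16*sqrt(5)) ≈ 30.121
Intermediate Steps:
b(F) = 2*F
l(j) = (-23 + j)/(31 + j)
sqrt(908 + l((-4 + b(sqrt(2 + 3)))**2)) = sqrt(908 + (-23 + (-4 + 2*sqrt(2 + 3))**2)/(31 + (-4 + 2*sqrt(2 + 3))**2)) = sqrt(908 + (-23 + (-4 + 2*sqrt(5))**2)/(31 + (-4 + 2*sqrt(5))**2))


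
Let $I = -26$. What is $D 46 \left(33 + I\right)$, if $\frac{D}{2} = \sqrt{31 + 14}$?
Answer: $1932 \sqrt{5} \approx 4320.1$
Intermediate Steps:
$D = 6 \sqrt{5}$ ($D = 2 \sqrt{31 + 14} = 2 \sqrt{45} = 2 \cdot 3 \sqrt{5} = 6 \sqrt{5} \approx 13.416$)
$D 46 \left(33 + I\right) = 6 \sqrt{5} \cdot 46 \left(33 - 26\right) = 6 \sqrt{5} \cdot 46 \cdot 7 = 6 \sqrt{5} \cdot 322 = 1932 \sqrt{5}$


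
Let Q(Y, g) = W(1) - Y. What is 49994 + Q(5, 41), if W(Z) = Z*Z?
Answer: 49990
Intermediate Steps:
W(Z) = Z²
Q(Y, g) = 1 - Y (Q(Y, g) = 1² - Y = 1 - Y)
49994 + Q(5, 41) = 49994 + (1 - 1*5) = 49994 + (1 - 5) = 49994 - 4 = 49990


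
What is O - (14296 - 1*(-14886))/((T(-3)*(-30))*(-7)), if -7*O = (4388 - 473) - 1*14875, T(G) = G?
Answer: 507791/315 ≈ 1612.0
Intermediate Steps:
O = 10960/7 (O = -((4388 - 473) - 1*14875)/7 = -(3915 - 14875)/7 = -⅐*(-10960) = 10960/7 ≈ 1565.7)
O - (14296 - 1*(-14886))/((T(-3)*(-30))*(-7)) = 10960/7 - (14296 - 1*(-14886))/(-3*(-30)*(-7)) = 10960/7 - (14296 + 14886)/(90*(-7)) = 10960/7 - 29182/(-630) = 10960/7 - 29182*(-1)/630 = 10960/7 - 1*(-14591/315) = 10960/7 + 14591/315 = 507791/315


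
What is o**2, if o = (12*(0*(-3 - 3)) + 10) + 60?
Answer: 4900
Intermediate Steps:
o = 70 (o = (12*(0*(-6)) + 10) + 60 = (12*0 + 10) + 60 = (0 + 10) + 60 = 10 + 60 = 70)
o**2 = 70**2 = 4900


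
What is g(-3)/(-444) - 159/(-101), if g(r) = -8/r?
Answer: 52745/33633 ≈ 1.5683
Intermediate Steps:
g(-3)/(-444) - 159/(-101) = -8/(-3)/(-444) - 159/(-101) = -8*(-⅓)*(-1/444) - 159*(-1/101) = (8/3)*(-1/444) + 159/101 = -2/333 + 159/101 = 52745/33633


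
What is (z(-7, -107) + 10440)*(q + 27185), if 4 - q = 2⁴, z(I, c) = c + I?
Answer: 280588398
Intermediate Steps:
z(I, c) = I + c
q = -12 (q = 4 - 1*2⁴ = 4 - 1*16 = 4 - 16 = -12)
(z(-7, -107) + 10440)*(q + 27185) = ((-7 - 107) + 10440)*(-12 + 27185) = (-114 + 10440)*27173 = 10326*27173 = 280588398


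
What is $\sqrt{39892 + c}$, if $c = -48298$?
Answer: $3 i \sqrt{934} \approx 91.684 i$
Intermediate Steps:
$\sqrt{39892 + c} = \sqrt{39892 - 48298} = \sqrt{-8406} = 3 i \sqrt{934}$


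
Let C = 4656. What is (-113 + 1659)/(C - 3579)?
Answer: 1546/1077 ≈ 1.4355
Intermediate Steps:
(-113 + 1659)/(C - 3579) = (-113 + 1659)/(4656 - 3579) = 1546/1077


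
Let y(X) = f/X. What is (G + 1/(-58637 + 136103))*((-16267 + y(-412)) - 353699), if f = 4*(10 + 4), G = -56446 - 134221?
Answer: 281420588893227176/3989499 ≈ 7.0540e+10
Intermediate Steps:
G = -190667
f = 56 (f = 4*14 = 56)
y(X) = 56/X
(G + 1/(-58637 + 136103))*((-16267 + y(-412)) - 353699) = (-190667 + 1/(-58637 + 136103))*((-16267 + 56/(-412)) - 353699) = (-190667 + 1/77466)*((-16267 + 56*(-1/412)) - 353699) = (-190667 + 1/77466)*((-16267 - 14/103) - 353699) = -14770209821*(-1675515/103 - 353699)/77466 = -14770209821/77466*(-38106512/103) = 281420588893227176/3989499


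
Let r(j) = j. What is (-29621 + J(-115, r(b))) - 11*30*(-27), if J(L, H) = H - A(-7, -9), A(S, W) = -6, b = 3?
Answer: -20702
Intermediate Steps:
J(L, H) = 6 + H (J(L, H) = H - 1*(-6) = H + 6 = 6 + H)
(-29621 + J(-115, r(b))) - 11*30*(-27) = (-29621 + (6 + 3)) - 11*30*(-27) = (-29621 + 9) - 330*(-27) = -29612 + 8910 = -20702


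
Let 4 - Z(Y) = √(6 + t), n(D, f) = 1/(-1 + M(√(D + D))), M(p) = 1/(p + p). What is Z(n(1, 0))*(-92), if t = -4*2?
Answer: -368 + 92*I*√2 ≈ -368.0 + 130.11*I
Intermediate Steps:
t = -8
M(p) = 1/(2*p)
n(D, f) = 1/(-1 + √2/(4*√D)) (n(D, f) = 1/(-1 + 1/(2*(√(D + D)))) = 1/(-1 + 1/(2*(√(2*D)))) = 1/(-1 + 1/(2*((√2*√D)))) = 1/(-1 + (√2/(2*√D))/2) = 1/(-1 + √2/(4*√D)))
Z(Y) = 4 - I*√2 (Z(Y) = 4 - √(6 - 8) = 4 - √(-2) = 4 - I*√2)
Z(n(1, 0))*(-92) = (4 - I*√2)*(-92) = -368 + 92*I*√2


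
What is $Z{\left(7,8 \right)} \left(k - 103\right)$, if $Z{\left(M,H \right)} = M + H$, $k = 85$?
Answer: $-270$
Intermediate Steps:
$Z{\left(M,H \right)} = H + M$
$Z{\left(7,8 \right)} \left(k - 103\right) = \left(8 + 7\right) \left(85 - 103\right) = 15 \left(-18\right) = -270$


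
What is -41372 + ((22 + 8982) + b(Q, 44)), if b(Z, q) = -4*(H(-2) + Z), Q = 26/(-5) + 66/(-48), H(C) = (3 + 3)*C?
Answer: -322937/10 ≈ -32294.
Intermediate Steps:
H(C) = 6*C
Q = -263/40 (Q = 26*(-1/5) + 66*(-1/48) = -26/5 - 11/8 = -263/40 ≈ -6.5750)
b(Z, q) = 48 - 4*Z (b(Z, q) = -4*(6*(-2) + Z) = -4*(-12 + Z) = 48 - 4*Z)
-41372 + ((22 + 8982) + b(Q, 44)) = -41372 + ((22 + 8982) + (48 - 4*(-263/40))) = -41372 + (9004 + (48 + 263/10)) = -41372 + (9004 + 743/10) = -41372 + 90783/10 = -322937/10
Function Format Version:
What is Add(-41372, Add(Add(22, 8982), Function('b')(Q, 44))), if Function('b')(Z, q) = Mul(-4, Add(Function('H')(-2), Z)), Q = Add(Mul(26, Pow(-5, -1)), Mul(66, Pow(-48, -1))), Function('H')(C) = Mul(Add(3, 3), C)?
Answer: Rational(-322937, 10) ≈ -32294.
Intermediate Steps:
Function('H')(C) = Mul(6, C)
Q = Rational(-263, 40) (Q = Add(Mul(26, Rational(-1, 5)), Mul(66, Rational(-1, 48))) = Add(Rational(-26, 5), Rational(-11, 8)) = Rational(-263, 40) ≈ -6.5750)
Function('b')(Z, q) = Add(48, Mul(-4, Z)) (Function('b')(Z, q) = Mul(-4, Add(Mul(6, -2), Z)) = Mul(-4, Add(-12, Z)) = Add(48, Mul(-4, Z)))
Add(-41372, Add(Add(22, 8982), Function('b')(Q, 44))) = Add(-41372, Add(Add(22, 8982), Add(48, Mul(-4, Rational(-263, 40))))) = Add(-41372, Add(9004, Add(48, Rational(263, 10)))) = Add(-41372, Add(9004, Rational(743, 10))) = Add(-41372, Rational(90783, 10)) = Rational(-322937, 10)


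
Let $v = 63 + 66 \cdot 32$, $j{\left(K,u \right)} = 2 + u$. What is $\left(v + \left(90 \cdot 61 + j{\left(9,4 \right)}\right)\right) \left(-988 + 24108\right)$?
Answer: $177353520$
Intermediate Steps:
$v = 2175$ ($v = 63 + 2112 = 2175$)
$\left(v + \left(90 \cdot 61 + j{\left(9,4 \right)}\right)\right) \left(-988 + 24108\right) = \left(2175 + \left(90 \cdot 61 + \left(2 + 4\right)\right)\right) \left(-988 + 24108\right) = \left(2175 + \left(5490 + 6\right)\right) 23120 = \left(2175 + 5496\right) 23120 = 7671 \cdot 23120 = 177353520$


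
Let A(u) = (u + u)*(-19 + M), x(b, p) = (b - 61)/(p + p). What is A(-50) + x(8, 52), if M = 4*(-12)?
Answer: 696747/104 ≈ 6699.5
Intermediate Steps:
M = -48
x(b, p) = (-61 + b)/(2*p) (x(b, p) = (-61 + b)/((2*p)) = (-61 + b)*(1/(2*p)) = (-61 + b)/(2*p))
A(u) = -134*u (A(u) = (u + u)*(-19 - 48) = (2*u)*(-67) = -134*u)
A(-50) + x(8, 52) = -134*(-50) + (½)*(-61 + 8)/52 = 6700 + (½)*(1/52)*(-53) = 6700 - 53/104 = 696747/104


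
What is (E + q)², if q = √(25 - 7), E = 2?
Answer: 22 + 12*√2 ≈ 38.971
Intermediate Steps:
q = 3*√2 (q = √18 = 3*√2 ≈ 4.2426)
(E + q)² = (2 + 3*√2)²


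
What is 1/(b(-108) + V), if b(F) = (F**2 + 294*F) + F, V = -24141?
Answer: -1/44337 ≈ -2.2555e-5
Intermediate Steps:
b(F) = F**2 + 295*F
1/(b(-108) + V) = 1/(-108*(295 - 108) - 24141) = 1/(-108*187 - 24141) = 1/(-20196 - 24141) = 1/(-44337) = -1/44337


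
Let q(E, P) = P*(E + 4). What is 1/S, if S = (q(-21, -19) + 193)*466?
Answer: 1/240456 ≈ 4.1588e-6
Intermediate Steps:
q(E, P) = P*(4 + E)
S = 240456 (S = (-19*(4 - 21) + 193)*466 = (-19*(-17) + 193)*466 = (323 + 193)*466 = 516*466 = 240456)
1/S = 1/240456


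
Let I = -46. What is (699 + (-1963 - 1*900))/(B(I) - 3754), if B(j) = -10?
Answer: 541/941 ≈ 0.57492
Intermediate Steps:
(699 + (-1963 - 1*900))/(B(I) - 3754) = (699 + (-1963 - 1*900))/(-10 - 3754) = (699 + (-1963 - 900))/(-3764) = (699 - 2863)*(-1/3764) = -2164*(-1/3764) = 541/941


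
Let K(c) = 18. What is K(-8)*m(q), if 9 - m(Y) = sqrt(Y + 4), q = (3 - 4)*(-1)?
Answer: 162 - 18*sqrt(5) ≈ 121.75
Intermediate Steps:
q = 1 (q = -1*(-1) = 1)
m(Y) = 9 - sqrt(4 + Y) (m(Y) = 9 - sqrt(Y + 4) = 9 - sqrt(4 + Y))
K(-8)*m(q) = 18*(9 - sqrt(4 + 1)) = 18*(9 - sqrt(5)) = 162 - 18*sqrt(5)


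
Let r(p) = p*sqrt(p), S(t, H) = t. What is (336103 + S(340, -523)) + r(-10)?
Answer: 336443 - 10*I*sqrt(10) ≈ 3.3644e+5 - 31.623*I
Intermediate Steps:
r(p) = p**(3/2)
(336103 + S(340, -523)) + r(-10) = (336103 + 340) + (-10)**(3/2) = 336443 - 10*I*sqrt(10)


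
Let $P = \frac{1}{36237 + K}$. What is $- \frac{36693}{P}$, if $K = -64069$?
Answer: $1021239576$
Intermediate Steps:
$P = - \frac{1}{27832}$ ($P = \frac{1}{36237 - 64069} = \frac{1}{-27832} = - \frac{1}{27832} \approx -3.593 \cdot 10^{-5}$)
$- \frac{36693}{P} = - \frac{36693}{- \frac{1}{27832}} = \left(-36693\right) \left(-27832\right) = 1021239576$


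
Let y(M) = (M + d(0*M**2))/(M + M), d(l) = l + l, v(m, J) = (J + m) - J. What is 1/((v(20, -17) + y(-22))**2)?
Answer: 4/1681 ≈ 0.0023795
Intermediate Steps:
v(m, J) = m
d(l) = 2*l
y(M) = 1/2 (y(M) = (M + 2*(0*M**2))/(M + M) = (M + 2*0)/((2*M)) = (M + 0)*(1/(2*M)) = M*(1/(2*M)) = 1/2)
1/((v(20, -17) + y(-22))**2) = 1/((20 + 1/2)**2) = 1/((41/2)**2) = 1/(1681/4) = 4/1681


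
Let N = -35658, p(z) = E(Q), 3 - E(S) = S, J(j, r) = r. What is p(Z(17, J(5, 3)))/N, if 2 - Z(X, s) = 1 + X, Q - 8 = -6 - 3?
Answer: -2/17829 ≈ -0.00011218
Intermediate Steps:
Q = -1 (Q = 8 + (-6 - 3) = 8 - 9 = -1)
E(S) = 3 - S
Z(X, s) = 1 - X (Z(X, s) = 2 - (1 + X) = 2 + (-1 - X) = 1 - X)
p(z) = 4 (p(z) = 3 - 1*(-1) = 3 + 1 = 4)
p(Z(17, J(5, 3)))/N = 4/(-35658) = 4*(-1/35658) = -2/17829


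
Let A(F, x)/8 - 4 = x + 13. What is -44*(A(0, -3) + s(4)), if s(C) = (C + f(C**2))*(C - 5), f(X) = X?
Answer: -4048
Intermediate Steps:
A(F, x) = 136 + 8*x (A(F, x) = 32 + 8*(x + 13) = 32 + 8*(13 + x) = 32 + (104 + 8*x) = 136 + 8*x)
s(C) = (-5 + C)*(C + C**2) (s(C) = (C + C**2)*(C - 5) = (C + C**2)*(-5 + C) = (-5 + C)*(C + C**2))
-44*(A(0, -3) + s(4)) = -44*((136 + 8*(-3)) + 4*(-5 + 4**2 - 4*4)) = -44*((136 - 24) + 4*(-5 + 16 - 16)) = -44*(112 + 4*(-5)) = -44*(112 - 20) = -44*92 = -4048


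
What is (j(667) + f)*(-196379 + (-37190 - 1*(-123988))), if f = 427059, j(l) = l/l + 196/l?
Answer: -31214061938496/667 ≈ -4.6798e+10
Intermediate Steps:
j(l) = 1 + 196/l
(j(667) + f)*(-196379 + (-37190 - 1*(-123988))) = ((196 + 667)/667 + 427059)*(-196379 + (-37190 - 1*(-123988))) = ((1/667)*863 + 427059)*(-196379 + (-37190 + 123988)) = (863/667 + 427059)*(-196379 + 86798) = (284849216/667)*(-109581) = -31214061938496/667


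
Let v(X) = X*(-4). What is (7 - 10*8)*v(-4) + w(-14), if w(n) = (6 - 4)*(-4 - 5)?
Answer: -1186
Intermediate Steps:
v(X) = -4*X
w(n) = -18 (w(n) = 2*(-9) = -18)
(7 - 10*8)*v(-4) + w(-14) = (7 - 10*8)*(-4*(-4)) - 18 = (7 - 80)*16 - 18 = -73*16 - 18 = -1168 - 18 = -1186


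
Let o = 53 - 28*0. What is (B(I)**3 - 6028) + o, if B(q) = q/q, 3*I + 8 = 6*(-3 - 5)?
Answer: -5974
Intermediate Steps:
I = -56/3 (I = -8/3 + (6*(-3 - 5))/3 = -8/3 + (6*(-8))/3 = -8/3 + (1/3)*(-48) = -8/3 - 16 = -56/3 ≈ -18.667)
B(q) = 1
o = 53 (o = 53 + 0 = 53)
(B(I)**3 - 6028) + o = (1**3 - 6028) + 53 = (1 - 6028) + 53 = -6027 + 53 = -5974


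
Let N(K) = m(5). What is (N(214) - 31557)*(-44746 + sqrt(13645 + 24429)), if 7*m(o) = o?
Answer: 9884122924/7 - 220894*sqrt(38074)/7 ≈ 1.4059e+9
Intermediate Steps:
m(o) = o/7
N(K) = 5/7 (N(K) = (1/7)*5 = 5/7)
(N(214) - 31557)*(-44746 + sqrt(13645 + 24429)) = (5/7 - 31557)*(-44746 + sqrt(13645 + 24429)) = -220894*(-44746 + sqrt(38074))/7 = 9884122924/7 - 220894*sqrt(38074)/7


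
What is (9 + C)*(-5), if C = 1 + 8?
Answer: -90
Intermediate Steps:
C = 9
(9 + C)*(-5) = (9 + 9)*(-5) = 18*(-5) = -90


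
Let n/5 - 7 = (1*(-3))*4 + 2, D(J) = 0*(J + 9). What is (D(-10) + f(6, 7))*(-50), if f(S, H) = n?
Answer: 750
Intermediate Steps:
D(J) = 0 (D(J) = 0*(9 + J) = 0)
n = -15 (n = 35 + 5*((1*(-3))*4 + 2) = 35 + 5*(-3*4 + 2) = 35 + 5*(-12 + 2) = 35 + 5*(-10) = 35 - 50 = -15)
f(S, H) = -15
(D(-10) + f(6, 7))*(-50) = (0 - 15)*(-50) = -15*(-50) = 750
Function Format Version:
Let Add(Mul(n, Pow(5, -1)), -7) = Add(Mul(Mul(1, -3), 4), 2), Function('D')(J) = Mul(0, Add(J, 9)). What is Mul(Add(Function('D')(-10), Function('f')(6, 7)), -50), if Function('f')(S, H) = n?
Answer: 750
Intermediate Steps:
Function('D')(J) = 0 (Function('D')(J) = Mul(0, Add(9, J)) = 0)
n = -15 (n = Add(35, Mul(5, Add(Mul(Mul(1, -3), 4), 2))) = Add(35, Mul(5, Add(Mul(-3, 4), 2))) = Add(35, Mul(5, Add(-12, 2))) = Add(35, Mul(5, -10)) = Add(35, -50) = -15)
Function('f')(S, H) = -15
Mul(Add(Function('D')(-10), Function('f')(6, 7)), -50) = Mul(Add(0, -15), -50) = Mul(-15, -50) = 750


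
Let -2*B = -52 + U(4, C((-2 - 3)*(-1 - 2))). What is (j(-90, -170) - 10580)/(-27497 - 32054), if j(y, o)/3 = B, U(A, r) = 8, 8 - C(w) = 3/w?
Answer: 10514/59551 ≈ 0.17655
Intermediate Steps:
C(w) = 8 - 3/w
B = 22 (B = -(-52 + 8)/2 = -½*(-44) = 22)
j(y, o) = 66 (j(y, o) = 3*22 = 66)
(j(-90, -170) - 10580)/(-27497 - 32054) = (66 - 10580)/(-27497 - 32054) = -10514/(-59551) = -10514*(-1/59551) = 10514/59551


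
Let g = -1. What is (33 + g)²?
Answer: 1024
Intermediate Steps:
(33 + g)² = (33 - 1)² = 32² = 1024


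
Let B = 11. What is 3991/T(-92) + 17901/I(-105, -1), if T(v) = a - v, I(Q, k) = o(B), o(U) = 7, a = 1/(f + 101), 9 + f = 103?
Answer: 46658508/17941 ≈ 2600.7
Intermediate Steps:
f = 94 (f = -9 + 103 = 94)
a = 1/195 (a = 1/(94 + 101) = 1/195 ≈ 0.0051282)
I(Q, k) = 7
T(v) = 1/195 - v
3991/T(-92) + 17901/I(-105, -1) = 3991/(1/195 - 1*(-92)) + 17901/7 = 3991/(1/195 + 92) + 17901*(1/7) = 3991/(17941/195) + 17901/7 = 3991*(195/17941) + 17901/7 = 778245/17941 + 17901/7 = 46658508/17941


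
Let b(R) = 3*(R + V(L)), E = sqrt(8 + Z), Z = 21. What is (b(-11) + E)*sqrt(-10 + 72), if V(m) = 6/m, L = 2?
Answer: sqrt(62)*(-24 + sqrt(29)) ≈ -146.57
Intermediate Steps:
E = sqrt(29) (E = sqrt(8 + 21) = sqrt(29) ≈ 5.3852)
b(R) = 9 + 3*R (b(R) = 3*(R + 6/2) = 3*(R + 6*(1/2)) = 3*(R + 3) = 3*(3 + R) = 9 + 3*R)
(b(-11) + E)*sqrt(-10 + 72) = ((9 + 3*(-11)) + sqrt(29))*sqrt(-10 + 72) = ((9 - 33) + sqrt(29))*sqrt(62) = (-24 + sqrt(29))*sqrt(62) = sqrt(62)*(-24 + sqrt(29))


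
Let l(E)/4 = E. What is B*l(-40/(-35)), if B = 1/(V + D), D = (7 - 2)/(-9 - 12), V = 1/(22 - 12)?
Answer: -960/29 ≈ -33.103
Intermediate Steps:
l(E) = 4*E
V = ⅒ (V = 1/10 = ⅒ ≈ 0.10000)
D = -5/21 (D = 5/(-21) = 5*(-1/21) = -5/21 ≈ -0.23810)
B = -210/29 (B = 1/(⅒ - 5/21) = 1/(-29/210) = -210/29 ≈ -7.2414)
B*l(-40/(-35)) = -840*(-40/(-35))/29 = -840*(-40*(-1/35))/29 = -840*8/(29*7) = -210/29*32/7 = -960/29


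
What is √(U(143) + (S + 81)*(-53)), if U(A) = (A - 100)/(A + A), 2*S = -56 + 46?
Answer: I*√329461990/286 ≈ 63.465*I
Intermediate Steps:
S = -5 (S = (-56 + 46)/2 = (½)*(-10) = -5)
U(A) = (-100 + A)/(2*A) (U(A) = (-100 + A)/((2*A)) = (-100 + A)*(1/(2*A)) = (-100 + A)/(2*A))
√(U(143) + (S + 81)*(-53)) = √((½)*(-100 + 143)/143 + (-5 + 81)*(-53)) = √((½)*(1/143)*43 + 76*(-53)) = √(43/286 - 4028) = √(-1151965/286) = I*√329461990/286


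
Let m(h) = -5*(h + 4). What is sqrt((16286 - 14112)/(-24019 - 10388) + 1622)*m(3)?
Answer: -70*sqrt(53336565385)/11469 ≈ -1409.6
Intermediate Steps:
m(h) = -20 - 5*h (m(h) = -5*(4 + h) = -20 - 5*h)
sqrt((16286 - 14112)/(-24019 - 10388) + 1622)*m(3) = sqrt((16286 - 14112)/(-24019 - 10388) + 1622)*(-20 - 5*3) = sqrt(2174/(-34407) + 1622)*(-20 - 15) = sqrt(2174*(-1/34407) + 1622)*(-35) = sqrt(-2174/34407 + 1622)*(-35) = sqrt(55805980/34407)*(-35) = (2*sqrt(53336565385)/11469)*(-35) = -70*sqrt(53336565385)/11469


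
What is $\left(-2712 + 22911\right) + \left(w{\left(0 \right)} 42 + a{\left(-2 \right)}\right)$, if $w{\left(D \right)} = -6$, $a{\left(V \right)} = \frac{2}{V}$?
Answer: $19946$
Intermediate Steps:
$\left(-2712 + 22911\right) + \left(w{\left(0 \right)} 42 + a{\left(-2 \right)}\right) = \left(-2712 + 22911\right) + \left(\left(-6\right) 42 + \frac{2}{-2}\right) = 20199 + \left(-252 + 2 \left(- \frac{1}{2}\right)\right) = 20199 - 253 = 19946$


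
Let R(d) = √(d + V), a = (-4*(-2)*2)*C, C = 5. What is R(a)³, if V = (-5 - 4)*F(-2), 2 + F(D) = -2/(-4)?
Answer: 187*√374/4 ≈ 904.10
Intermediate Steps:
F(D) = -3/2 (F(D) = -2 - 2/(-4) = -2 - 2*(-¼) = -2 + ½ = -3/2)
V = 27/2 (V = (-5 - 4)*(-3/2) = -9*(-3/2) = 27/2 ≈ 13.500)
a = 80 (a = (-4*(-2)*2)*5 = (8*2)*5 = 16*5 = 80)
R(d) = √(27/2 + d) (R(d) = √(d + 27/2) = √(27/2 + d))
R(a)³ = (√(54 + 4*80)/2)³ = (√(54 + 320)/2)³ = (√374/2)³ = 187*√374/4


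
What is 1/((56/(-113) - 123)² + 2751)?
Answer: 12769/229869544 ≈ 5.5549e-5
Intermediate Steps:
1/((56/(-113) - 123)² + 2751) = 1/((56*(-1/113) - 123)² + 2751) = 1/((-56/113 - 123)² + 2751) = 1/((-13955/113)² + 2751) = 1/(194742025/12769 + 2751) = 1/(229869544/12769) = 12769/229869544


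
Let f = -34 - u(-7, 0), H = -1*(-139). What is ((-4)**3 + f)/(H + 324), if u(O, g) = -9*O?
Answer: -161/463 ≈ -0.34773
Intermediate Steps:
H = 139
f = -97 (f = -34 - (-9)*(-7) = -34 - 1*63 = -34 - 63 = -97)
((-4)**3 + f)/(H + 324) = ((-4)**3 - 97)/(139 + 324) = (-64 - 97)/463 = -161*1/463 = -161/463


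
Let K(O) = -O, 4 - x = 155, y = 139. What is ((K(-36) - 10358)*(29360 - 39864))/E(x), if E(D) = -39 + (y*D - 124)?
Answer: -6776393/1322 ≈ -5125.9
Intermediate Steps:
x = -151 (x = 4 - 1*155 = 4 - 155 = -151)
E(D) = -163 + 139*D (E(D) = -39 + (139*D - 124) = -39 + (-124 + 139*D) = -163 + 139*D)
((K(-36) - 10358)*(29360 - 39864))/E(x) = ((-1*(-36) - 10358)*(29360 - 39864))/(-163 + 139*(-151)) = ((36 - 10358)*(-10504))/(-163 - 20989) = -10322*(-10504)/(-21152) = 108422288*(-1/21152) = -6776393/1322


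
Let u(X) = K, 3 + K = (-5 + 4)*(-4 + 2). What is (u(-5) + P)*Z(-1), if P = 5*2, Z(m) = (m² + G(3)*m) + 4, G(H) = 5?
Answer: 0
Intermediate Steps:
K = -1 (K = -3 + (-5 + 4)*(-4 + 2) = -3 - 1*(-2) = -3 + 2 = -1)
u(X) = -1
Z(m) = 4 + m² + 5*m (Z(m) = (m² + 5*m) + 4 = 4 + m² + 5*m)
P = 10
(u(-5) + P)*Z(-1) = (-1 + 10)*(4 + (-1)² + 5*(-1)) = 9*(4 + 1 - 5) = 9*0 = 0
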